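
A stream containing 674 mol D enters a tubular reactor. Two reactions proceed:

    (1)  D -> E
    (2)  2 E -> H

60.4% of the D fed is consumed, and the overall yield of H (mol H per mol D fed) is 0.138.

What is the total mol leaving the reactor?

Conversion of D: D consumed = 1ξ₁ = 0.604 × 674 → ξ₁ = 407.1 mol.
Yield of H: 1ξ₂ / 674 = 0.138 → ξ₂ = 93.01 mol.
Outlet amounts (n = n₀ + Σ ν·ξ):
  D: 674 − 1(407.1) = 266.9
  E: 0 + 1(407.1) − 2(93.01) = 221.1
  H: 0 + 1(93.01) = 93.01
Total out = 266.9 + 221.1 + 93.01 = 581 mol.

581 mol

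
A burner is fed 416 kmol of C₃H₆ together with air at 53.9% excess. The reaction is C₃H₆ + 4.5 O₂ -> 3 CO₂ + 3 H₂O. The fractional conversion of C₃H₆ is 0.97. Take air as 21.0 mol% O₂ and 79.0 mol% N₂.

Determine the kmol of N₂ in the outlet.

10800 kmol

Stoichiometric O₂ = 4.5 × 416 = 1872 kmol; O₂ fed = 1872 × 1.539 = 2881 kmol.
N₂ fed = 2881 × 79/21 = 10840 kmol.
Fuel reacted = 0.97 × 416 → ξ = 403.5 kmol.
Outlet (n = n₀ + ν ξ):
  C₃H₆: 416 − 1(403.5) = 12.48
  O₂: 2881 − 4.5(403.5) = 1065
  N₂: 10840 (inert)
  CO₂: 0 + 3(403.5) = 1211
  H₂O: 0 + 3(403.5) = 1211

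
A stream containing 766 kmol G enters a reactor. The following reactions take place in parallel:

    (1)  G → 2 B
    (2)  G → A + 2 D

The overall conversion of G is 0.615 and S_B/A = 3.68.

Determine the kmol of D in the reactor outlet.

332 kmol

Conversion of G: G consumed = 0.615 × 766 = 471.1 kmol = 1ξ₁ + 1ξ₂.
Selectivity: 2ξ₁ / (1ξ₂) = 3.68 → ξ₁ = 1.84 ξ₂.
Substitute: (1·1.84 + 1) ξ₂ = 471.1 → ξ₂ = 165.9 kmol, ξ₁ = 305.2 kmol.
Outlet amounts (n = n₀ + Σ ν·ξ):
  G: 766 − 1(305.2) − 1(165.9) = 294.9
  B: 0 + 2(305.2) = 610.4
  A: 0 + 1(165.9) = 165.9
  D: 0 + 2(165.9) = 331.8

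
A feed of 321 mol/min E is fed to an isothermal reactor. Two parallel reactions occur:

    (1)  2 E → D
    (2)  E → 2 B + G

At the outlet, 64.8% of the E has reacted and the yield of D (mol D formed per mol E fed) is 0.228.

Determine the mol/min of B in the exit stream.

123 mol/min

Yield of D: 1ξ₁ / 321 = 0.228 → ξ₁ = 73.19 mol/min.
Conversion of E: 2ξ₁ + 1ξ₂ = 0.648 × 321 = 208 → ξ₂ = 61.63 mol/min.
Outlet amounts (n = n₀ + Σ ν·ξ):
  E: 321 − 2(73.19) − 1(61.63) = 113
  D: 0 + 1(73.19) = 73.19
  B: 0 + 2(61.63) = 123.3
  G: 0 + 1(61.63) = 61.63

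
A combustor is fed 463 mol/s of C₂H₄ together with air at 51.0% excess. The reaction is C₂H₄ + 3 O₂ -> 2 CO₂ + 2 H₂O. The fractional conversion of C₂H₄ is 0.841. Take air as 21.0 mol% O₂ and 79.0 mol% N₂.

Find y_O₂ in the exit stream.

0.0889

Stoichiometric O₂ = 3 × 463 = 1389 mol/s; O₂ fed = 1389 × 1.510 = 2097 mol/s.
N₂ fed = 2097 × 79/21 = 7890 mol/s.
Fuel reacted = 0.841 × 463 → ξ = 389.4 mol/s.
Outlet (n = n₀ + ν ξ):
  C₂H₄: 463 − 1(389.4) = 73.62
  O₂: 2097 − 3(389.4) = 929.2
  N₂: 7890 (inert)
  CO₂: 0 + 2(389.4) = 778.8
  H₂O: 0 + 2(389.4) = 778.8
Total out = 10450 mol/s; y_O₂ = 929.2 / 10450 = 0.08892.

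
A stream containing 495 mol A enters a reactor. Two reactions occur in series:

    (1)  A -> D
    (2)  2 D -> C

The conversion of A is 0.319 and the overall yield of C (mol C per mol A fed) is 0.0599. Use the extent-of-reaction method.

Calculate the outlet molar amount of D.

98.6 mol

Conversion of A: A consumed = 1ξ₁ = 0.319 × 495 → ξ₁ = 157.9 mol.
Yield of C: 1ξ₂ / 495 = 0.0599 → ξ₂ = 29.65 mol.
Outlet amounts (n = n₀ + Σ ν·ξ):
  A: 495 − 1(157.9) = 337.1
  D: 0 + 1(157.9) − 2(29.65) = 98.6
  C: 0 + 1(29.65) = 29.65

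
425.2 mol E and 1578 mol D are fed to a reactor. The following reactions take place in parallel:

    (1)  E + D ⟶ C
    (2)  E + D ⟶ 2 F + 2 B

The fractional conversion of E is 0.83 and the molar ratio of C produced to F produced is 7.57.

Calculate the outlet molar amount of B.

Conversion of E: E consumed = 0.83 × 425.2 = 352.9 mol = 1ξ₁ + 1ξ₂.
Selectivity: 1ξ₁ / (2ξ₂) = 7.57 → ξ₁ = 15.14 ξ₂.
Substitute: (1·15.14 + 1) ξ₂ = 352.9 → ξ₂ = 21.87 mol, ξ₁ = 331.1 mol.
Outlet amounts (n = n₀ + Σ ν·ξ):
  E: 425.2 − 1(331.1) − 1(21.87) = 72.28
  D: 1578 − 1(331.1) − 1(21.87) = 1225
  C: 0 + 1(331.1) = 331.1
  F: 0 + 2(21.87) = 43.73
  B: 0 + 2(21.87) = 43.73

43.7 mol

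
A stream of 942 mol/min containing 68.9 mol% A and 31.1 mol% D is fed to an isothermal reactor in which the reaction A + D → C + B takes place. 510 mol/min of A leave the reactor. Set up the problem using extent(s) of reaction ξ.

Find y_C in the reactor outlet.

0.148

For A: n = n₀ − 1ξ → 510 = 649 − 1ξ, giving ξ = 139 mol/min.
Outlet amounts (n = n₀ + ν ξ):
  A: 649 − 1(139) = 510
  D: 293 − 1(139) = 153.9
  C: 0 + 1(139) = 139
  B: 0 + 1(139) = 139
Total out = 942 mol/min; y_C = 139 / 942 = 0.1476.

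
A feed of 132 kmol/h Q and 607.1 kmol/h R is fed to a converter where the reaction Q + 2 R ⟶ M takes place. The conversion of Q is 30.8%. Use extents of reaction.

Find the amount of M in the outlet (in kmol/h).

40.7 kmol/h

Q reacted = 0.308 × 132 = 40.66 kmol/h; ν_Q = −1, so ξ = 40.66/1 = 40.66 kmol/h.
Outlet amounts (n = n₀ + ν ξ):
  Q: 132 − 1(40.66) = 91.34
  R: 607.1 − 2(40.66) = 525.8
  M: 0 + 1(40.66) = 40.66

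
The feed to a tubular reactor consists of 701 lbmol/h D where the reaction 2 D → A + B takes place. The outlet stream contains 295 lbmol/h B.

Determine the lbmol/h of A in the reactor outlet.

295 lbmol/h

For B: n = n₀ + 1ξ → 295 = 0 + 1ξ, giving ξ = 295 lbmol/h.
Outlet amounts (n = n₀ + ν ξ):
  D: 701 − 2(295) = 111
  A: 0 + 1(295) = 295
  B: 0 + 1(295) = 295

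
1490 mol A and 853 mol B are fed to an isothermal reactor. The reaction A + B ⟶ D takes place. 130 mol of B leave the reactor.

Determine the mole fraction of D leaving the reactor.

For B: n = n₀ − 1ξ → 130 = 853 − 1ξ, giving ξ = 723 mol.
Outlet amounts (n = n₀ + ν ξ):
  A: 1490 − 1(723) = 767
  B: 853 − 1(723) = 130
  D: 0 + 1(723) = 723
Total out = 1620 mol; y_D = 723 / 1620 = 0.4463.

0.446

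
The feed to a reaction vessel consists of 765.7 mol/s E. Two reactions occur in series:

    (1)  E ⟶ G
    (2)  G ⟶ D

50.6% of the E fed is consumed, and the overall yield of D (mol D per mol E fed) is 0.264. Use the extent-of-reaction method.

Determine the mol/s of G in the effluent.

Conversion of E: E consumed = 1ξ₁ = 0.506 × 765.7 → ξ₁ = 387.4 mol/s.
Yield of D: 1ξ₂ / 765.7 = 0.264 → ξ₂ = 202.1 mol/s.
Outlet amounts (n = n₀ + Σ ν·ξ):
  E: 765.7 − 1(387.4) = 378.3
  G: 0 + 1(387.4) − 1(202.1) = 185.3
  D: 0 + 1(202.1) = 202.1

185 mol/s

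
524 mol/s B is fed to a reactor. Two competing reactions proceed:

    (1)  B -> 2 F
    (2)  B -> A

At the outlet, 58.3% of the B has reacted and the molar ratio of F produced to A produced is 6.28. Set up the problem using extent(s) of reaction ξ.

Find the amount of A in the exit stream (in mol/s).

73.8 mol/s

Conversion of B: B consumed = 0.583 × 524 = 305.5 mol/s = 1ξ₁ + 1ξ₂.
Selectivity: 2ξ₁ / (1ξ₂) = 6.28 → ξ₁ = 3.14 ξ₂.
Substitute: (1·3.14 + 1) ξ₂ = 305.5 → ξ₂ = 73.79 mol/s, ξ₁ = 231.7 mol/s.
Outlet amounts (n = n₀ + Σ ν·ξ):
  B: 524 − 1(231.7) − 1(73.79) = 218.5
  F: 0 + 2(231.7) = 463.4
  A: 0 + 1(73.79) = 73.79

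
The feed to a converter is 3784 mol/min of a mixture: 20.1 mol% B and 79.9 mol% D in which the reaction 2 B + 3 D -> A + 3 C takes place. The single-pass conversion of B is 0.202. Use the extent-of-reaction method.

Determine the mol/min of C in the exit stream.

B reacted = 0.202 × 760.6 = 153.6 mol/min; ν_B = −2, so ξ = 153.6/2 = 76.82 mol/min.
Outlet amounts (n = n₀ + ν ξ):
  B: 760.6 − 2(76.82) = 606.9
  D: 3023 − 3(76.82) = 2793
  A: 0 + 1(76.82) = 76.82
  C: 0 + 3(76.82) = 230.5

230 mol/min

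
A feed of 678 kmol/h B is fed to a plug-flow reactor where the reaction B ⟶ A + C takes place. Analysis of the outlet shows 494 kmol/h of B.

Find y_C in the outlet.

0.213

For B: n = n₀ − 1ξ → 494 = 678 − 1ξ, giving ξ = 184 kmol/h.
Outlet amounts (n = n₀ + ν ξ):
  B: 678 − 1(184) = 494
  A: 0 + 1(184) = 184
  C: 0 + 1(184) = 184
Total out = 862 kmol/h; y_C = 184 / 862 = 0.2135.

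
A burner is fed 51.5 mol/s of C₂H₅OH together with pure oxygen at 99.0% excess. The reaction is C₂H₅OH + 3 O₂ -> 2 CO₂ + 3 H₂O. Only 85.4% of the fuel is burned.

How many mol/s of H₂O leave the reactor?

Stoichiometric O₂ = 3 × 51.5 = 154.5 mol/s; O₂ fed = 154.5 × 1.990 = 307.5 mol/s.
Fuel reacted = 0.854 × 51.5 → ξ = 43.98 mol/s.
Outlet (n = n₀ + ν ξ):
  C₂H₅OH: 51.5 − 1(43.98) = 7.519
  O₂: 307.5 − 3(43.98) = 175.5
  CO₂: 0 + 2(43.98) = 87.96
  H₂O: 0 + 3(43.98) = 131.9

132 mol/s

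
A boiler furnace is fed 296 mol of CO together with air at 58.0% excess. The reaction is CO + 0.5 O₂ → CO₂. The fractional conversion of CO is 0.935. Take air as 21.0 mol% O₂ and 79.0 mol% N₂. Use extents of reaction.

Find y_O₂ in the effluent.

0.0751

Stoichiometric O₂ = 0.5 × 296 = 148 mol; O₂ fed = 148 × 1.580 = 233.8 mol.
N₂ fed = 233.8 × 79/21 = 879.7 mol.
Fuel reacted = 0.935 × 296 → ξ = 276.8 mol.
Outlet (n = n₀ + ν ξ):
  CO: 296 − 1(276.8) = 19.24
  O₂: 233.8 − 0.5(276.8) = 95.46
  N₂: 879.7 (inert)
  CO₂: 0 + 1(276.8) = 276.8
Total out = 1271 mol; y_O₂ = 95.46 / 1271 = 0.0751.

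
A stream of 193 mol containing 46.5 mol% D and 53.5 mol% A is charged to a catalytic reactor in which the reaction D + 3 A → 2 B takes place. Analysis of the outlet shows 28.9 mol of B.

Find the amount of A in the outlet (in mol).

59.9 mol

For B: n = n₀ + 2ξ → 28.9 = 0 + 2ξ, giving ξ = 14.45 mol.
Outlet amounts (n = n₀ + ν ξ):
  D: 89.75 − 1(14.45) = 75.3
  A: 103.3 − 3(14.45) = 59.91
  B: 0 + 2(14.45) = 28.9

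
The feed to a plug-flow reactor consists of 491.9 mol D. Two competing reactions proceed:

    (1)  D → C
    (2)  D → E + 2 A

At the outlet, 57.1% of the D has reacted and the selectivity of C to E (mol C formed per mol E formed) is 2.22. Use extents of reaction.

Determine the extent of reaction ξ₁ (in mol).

ξ₁ = 194 mol

Conversion of D: D consumed = 0.571 × 491.9 = 280.9 mol = 1ξ₁ + 1ξ₂.
Selectivity: 1ξ₁ / (1ξ₂) = 2.22 → ξ₁ = 2.22 ξ₂.
Substitute: (1·2.22 + 1) ξ₂ = 280.9 → ξ₂ = 87.23 mol, ξ₁ = 193.6 mol.
Outlet amounts (n = n₀ + Σ ν·ξ):
  D: 491.9 − 1(193.6) − 1(87.23) = 211
  C: 0 + 1(193.6) = 193.6
  E: 0 + 1(87.23) = 87.23
  A: 0 + 2(87.23) = 174.5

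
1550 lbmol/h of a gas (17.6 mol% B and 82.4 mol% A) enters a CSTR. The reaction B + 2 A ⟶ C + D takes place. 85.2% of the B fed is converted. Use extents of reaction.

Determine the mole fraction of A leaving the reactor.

0.617

B reacted = 0.852 × 272.8 = 232.4 lbmol/h; ν_B = −1, so ξ = 232.4/1 = 232.4 lbmol/h.
Outlet amounts (n = n₀ + ν ξ):
  B: 272.8 − 1(232.4) = 40.37
  A: 1277 − 2(232.4) = 812.3
  C: 0 + 1(232.4) = 232.4
  D: 0 + 1(232.4) = 232.4
Total out = 1318 lbmol/h; y_A = 812.3 / 1318 = 0.6165.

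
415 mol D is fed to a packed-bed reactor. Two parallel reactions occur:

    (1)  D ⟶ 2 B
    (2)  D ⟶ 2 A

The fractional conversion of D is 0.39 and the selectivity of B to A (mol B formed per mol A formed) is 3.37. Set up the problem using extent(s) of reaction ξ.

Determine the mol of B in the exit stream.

Conversion of D: D consumed = 0.39 × 415 = 161.8 mol = 1ξ₁ + 1ξ₂.
Selectivity: 2ξ₁ / (2ξ₂) = 3.37 → ξ₁ = 3.37 ξ₂.
Substitute: (1·3.37 + 1) ξ₂ = 161.8 → ξ₂ = 37.04 mol, ξ₁ = 124.8 mol.
Outlet amounts (n = n₀ + Σ ν·ξ):
  D: 415 − 1(124.8) − 1(37.04) = 253.2
  B: 0 + 2(124.8) = 249.6
  A: 0 + 2(37.04) = 74.07

250 mol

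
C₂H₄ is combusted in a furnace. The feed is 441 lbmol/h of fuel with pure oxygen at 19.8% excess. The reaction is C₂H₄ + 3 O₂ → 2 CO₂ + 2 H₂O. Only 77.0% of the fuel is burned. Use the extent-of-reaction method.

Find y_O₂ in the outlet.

0.279

Stoichiometric O₂ = 3 × 441 = 1323 lbmol/h; O₂ fed = 1323 × 1.198 = 1585 lbmol/h.
Fuel reacted = 0.77 × 441 → ξ = 339.6 lbmol/h.
Outlet (n = n₀ + ν ξ):
  C₂H₄: 441 − 1(339.6) = 101.4
  O₂: 1585 − 3(339.6) = 566.2
  CO₂: 0 + 2(339.6) = 679.1
  H₂O: 0 + 2(339.6) = 679.1
Total out = 2026 lbmol/h; y_O₂ = 566.2 / 2026 = 0.2795.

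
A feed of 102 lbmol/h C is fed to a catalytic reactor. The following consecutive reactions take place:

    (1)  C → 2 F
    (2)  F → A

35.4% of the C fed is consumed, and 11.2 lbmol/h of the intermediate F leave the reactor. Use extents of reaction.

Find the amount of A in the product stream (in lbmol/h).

Conversion of C: C consumed = 1ξ₁ = 0.354 × 102 → ξ₁ = 36.11 lbmol/h.
F balance: n_F = 0 + 2ξ₁ − 1ξ₂ = 11.2 → ξ₂ = (2·36.11 − 11.2)/1 = 61.02 lbmol/h.
Outlet amounts (n = n₀ + Σ ν·ξ):
  C: 102 − 1(36.11) = 65.89
  F: 0 + 2(36.11) − 1(61.02) = 11.2
  A: 0 + 1(61.02) = 61.02

61 lbmol/h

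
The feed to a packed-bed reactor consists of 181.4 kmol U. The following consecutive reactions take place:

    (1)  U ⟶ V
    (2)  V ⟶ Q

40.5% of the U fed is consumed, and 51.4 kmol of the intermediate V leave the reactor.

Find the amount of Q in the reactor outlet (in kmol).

Conversion of U: U consumed = 1ξ₁ = 0.405 × 181.4 → ξ₁ = 73.47 kmol.
V balance: n_V = 0 + 1ξ₁ − 1ξ₂ = 51.4 → ξ₂ = (1·73.47 − 51.4)/1 = 22.07 kmol.
Outlet amounts (n = n₀ + Σ ν·ξ):
  U: 181.4 − 1(73.47) = 107.9
  V: 0 + 1(73.47) − 1(22.07) = 51.4
  Q: 0 + 1(22.07) = 22.07

22.1 kmol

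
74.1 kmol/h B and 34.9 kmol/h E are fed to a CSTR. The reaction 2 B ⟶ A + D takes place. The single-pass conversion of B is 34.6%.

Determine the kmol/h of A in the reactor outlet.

B reacted = 0.346 × 74.1 = 25.64 kmol/h; ν_B = −2, so ξ = 25.64/2 = 12.82 kmol/h.
Outlet amounts (n = n₀ + ν ξ):
  B: 74.1 − 2(12.82) = 48.46
  A: 0 + 1(12.82) = 12.82
  D: 0 + 1(12.82) = 12.82
  E: 34.9 (inert)

12.8 kmol/h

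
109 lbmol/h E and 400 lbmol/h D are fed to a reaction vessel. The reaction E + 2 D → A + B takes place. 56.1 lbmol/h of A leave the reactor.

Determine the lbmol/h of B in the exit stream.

For A: n = n₀ + 1ξ → 56.1 = 0 + 1ξ, giving ξ = 56.1 lbmol/h.
Outlet amounts (n = n₀ + ν ξ):
  E: 109 − 1(56.1) = 52.9
  D: 400 − 2(56.1) = 287.8
  A: 0 + 1(56.1) = 56.1
  B: 0 + 1(56.1) = 56.1

56.1 lbmol/h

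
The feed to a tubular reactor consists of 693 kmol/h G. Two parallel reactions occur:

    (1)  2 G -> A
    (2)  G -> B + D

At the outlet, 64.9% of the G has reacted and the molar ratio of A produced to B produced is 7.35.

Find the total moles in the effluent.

511 kmol/h

Conversion of G: G consumed = 0.649 × 693 = 449.8 kmol/h = 2ξ₁ + 1ξ₂.
Selectivity: 1ξ₁ / (1ξ₂) = 7.35 → ξ₁ = 7.35 ξ₂.
Substitute: (2·7.35 + 1) ξ₂ = 449.8 → ξ₂ = 28.65 kmol/h, ξ₁ = 210.6 kmol/h.
Outlet amounts (n = n₀ + Σ ν·ξ):
  G: 693 − 2(210.6) − 1(28.65) = 243.2
  A: 0 + 1(210.6) = 210.6
  B: 0 + 1(28.65) = 28.65
  D: 0 + 1(28.65) = 28.65
Total out = 243.2 + 210.6 + 28.65 + 28.65 = 511.1 kmol/h.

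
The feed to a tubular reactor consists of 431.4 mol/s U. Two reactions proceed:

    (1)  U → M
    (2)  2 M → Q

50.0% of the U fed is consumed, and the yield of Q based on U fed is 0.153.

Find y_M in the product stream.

Conversion of U: U consumed = 1ξ₁ = 0.5 × 431.4 → ξ₁ = 215.7 mol/s.
Yield of Q: 1ξ₂ / 431.4 = 0.153 → ξ₂ = 66 mol/s.
Outlet amounts (n = n₀ + Σ ν·ξ):
  U: 431.4 − 1(215.7) = 215.7
  M: 0 + 1(215.7) − 2(66) = 83.69
  Q: 0 + 1(66) = 66
Total out = 365.4 mol/s; y_M = 83.69 / 365.4 = 0.229.

0.229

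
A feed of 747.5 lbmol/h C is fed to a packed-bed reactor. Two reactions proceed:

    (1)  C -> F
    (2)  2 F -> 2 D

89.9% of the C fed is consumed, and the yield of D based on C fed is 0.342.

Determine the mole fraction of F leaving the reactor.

Conversion of C: C consumed = 1ξ₁ = 0.899 × 747.5 → ξ₁ = 672 lbmol/h.
Yield of D: 2ξ₂ / 747.5 = 0.342 → ξ₂ = 127.8 lbmol/h.
Outlet amounts (n = n₀ + Σ ν·ξ):
  C: 747.5 − 1(672) = 75.5
  F: 0 + 1(672) − 2(127.8) = 416.4
  D: 0 + 2(127.8) = 255.6
Total out = 747.5 lbmol/h; y_F = 416.4 / 747.5 = 0.557.

0.557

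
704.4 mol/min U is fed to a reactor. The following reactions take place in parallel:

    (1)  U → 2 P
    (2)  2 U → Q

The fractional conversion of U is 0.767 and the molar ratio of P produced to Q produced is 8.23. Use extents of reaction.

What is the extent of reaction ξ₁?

Conversion of U: U consumed = 0.767 × 704.4 = 540.3 mol/min = 1ξ₁ + 2ξ₂.
Selectivity: 2ξ₁ / (1ξ₂) = 8.23 → ξ₁ = 4.115 ξ₂.
Substitute: (1·4.115 + 2) ξ₂ = 540.3 → ξ₂ = 88.35 mol/min, ξ₁ = 363.6 mol/min.
Outlet amounts (n = n₀ + Σ ν·ξ):
  U: 704.4 − 1(363.6) − 2(88.35) = 164.1
  P: 0 + 2(363.6) = 727.1
  Q: 0 + 1(88.35) = 88.35

ξ₁ = 364 mol/min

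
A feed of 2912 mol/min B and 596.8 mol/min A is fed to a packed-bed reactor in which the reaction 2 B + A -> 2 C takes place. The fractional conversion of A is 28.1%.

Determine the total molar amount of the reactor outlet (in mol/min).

3340 mol/min

A reacted = 0.281 × 596.8 = 167.7 mol/min; ν_A = −1, so ξ = 167.7/1 = 167.7 mol/min.
Outlet amounts (n = n₀ + ν ξ):
  B: 2912 − 2(167.7) = 2577
  A: 596.8 − 1(167.7) = 429.1
  C: 0 + 2(167.7) = 335.4
Total out = 2577 + 429.1 + 335.4 = 3341 mol/min.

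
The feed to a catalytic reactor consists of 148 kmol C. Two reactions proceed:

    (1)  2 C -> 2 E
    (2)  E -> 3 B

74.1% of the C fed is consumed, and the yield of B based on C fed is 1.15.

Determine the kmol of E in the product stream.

52.9 kmol

Conversion of C: C consumed = 2ξ₁ = 0.741 × 148 → ξ₁ = 54.83 kmol.
Yield of B: 3ξ₂ / 148 = 1.15 → ξ₂ = 56.73 kmol.
Outlet amounts (n = n₀ + Σ ν·ξ):
  C: 148 − 2(54.83) = 38.33
  E: 0 + 2(54.83) − 1(56.73) = 52.93
  B: 0 + 3(56.73) = 170.2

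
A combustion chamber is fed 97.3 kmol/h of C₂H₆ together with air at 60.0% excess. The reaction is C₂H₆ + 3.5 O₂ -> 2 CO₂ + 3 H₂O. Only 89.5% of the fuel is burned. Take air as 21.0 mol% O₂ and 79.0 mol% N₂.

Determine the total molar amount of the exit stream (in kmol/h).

2740 kmol/h

Stoichiometric O₂ = 3.5 × 97.3 = 340.6 kmol/h; O₂ fed = 340.6 × 1.600 = 544.9 kmol/h.
N₂ fed = 544.9 × 79/21 = 2050 kmol/h.
Fuel reacted = 0.895 × 97.3 → ξ = 87.08 kmol/h.
Outlet (n = n₀ + ν ξ):
  C₂H₆: 97.3 − 1(87.08) = 10.22
  O₂: 544.9 − 3.5(87.08) = 240.1
  N₂: 2050 (inert)
  CO₂: 0 + 2(87.08) = 174.2
  H₂O: 0 + 3(87.08) = 261.3
Total out = 10.22 + 240.1 + 2050 + 174.2 + 261.3 = 2736 kmol/h.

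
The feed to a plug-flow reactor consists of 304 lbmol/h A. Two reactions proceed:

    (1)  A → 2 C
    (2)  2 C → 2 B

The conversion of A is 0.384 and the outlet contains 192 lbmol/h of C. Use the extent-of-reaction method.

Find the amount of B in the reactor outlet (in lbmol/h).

Conversion of A: A consumed = 1ξ₁ = 0.384 × 304 → ξ₁ = 116.7 lbmol/h.
C balance: n_C = 0 + 2ξ₁ − 2ξ₂ = 192 → ξ₂ = (2·116.7 − 192)/2 = 20.74 lbmol/h.
Outlet amounts (n = n₀ + Σ ν·ξ):
  A: 304 − 1(116.7) = 187.3
  C: 0 + 2(116.7) − 2(20.74) = 192
  B: 0 + 2(20.74) = 41.47

41.5 lbmol/h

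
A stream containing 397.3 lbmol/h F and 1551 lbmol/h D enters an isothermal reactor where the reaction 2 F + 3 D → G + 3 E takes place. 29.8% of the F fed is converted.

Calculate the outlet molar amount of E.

178 lbmol/h

F reacted = 0.298 × 397.3 = 118.4 lbmol/h; ν_F = −2, so ξ = 118.4/2 = 59.2 lbmol/h.
Outlet amounts (n = n₀ + ν ξ):
  F: 397.3 − 2(59.2) = 278.9
  D: 1551 − 3(59.2) = 1373
  G: 0 + 1(59.2) = 59.2
  E: 0 + 3(59.2) = 177.6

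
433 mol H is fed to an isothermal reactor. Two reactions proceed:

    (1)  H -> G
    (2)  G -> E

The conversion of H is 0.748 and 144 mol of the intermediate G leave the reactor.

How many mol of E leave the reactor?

Conversion of H: H consumed = 1ξ₁ = 0.748 × 433 → ξ₁ = 323.9 mol.
G balance: n_G = 0 + 1ξ₁ − 1ξ₂ = 144 → ξ₂ = (1·323.9 − 144)/1 = 179.9 mol.
Outlet amounts (n = n₀ + Σ ν·ξ):
  H: 433 − 1(323.9) = 109.1
  G: 0 + 1(323.9) − 1(179.9) = 144
  E: 0 + 1(179.9) = 179.9

180 mol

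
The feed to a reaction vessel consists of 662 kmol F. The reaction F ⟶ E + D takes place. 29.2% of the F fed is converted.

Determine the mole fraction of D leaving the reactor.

F reacted = 0.292 × 662 = 193.3 kmol; ν_F = −1, so ξ = 193.3/1 = 193.3 kmol.
Outlet amounts (n = n₀ + ν ξ):
  F: 662 − 1(193.3) = 468.7
  E: 0 + 1(193.3) = 193.3
  D: 0 + 1(193.3) = 193.3
Total out = 855.3 kmol; y_D = 193.3 / 855.3 = 0.226.

0.226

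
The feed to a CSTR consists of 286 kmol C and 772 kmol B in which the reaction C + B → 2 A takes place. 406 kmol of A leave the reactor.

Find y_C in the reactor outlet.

0.0784

For A: n = n₀ + 2ξ → 406 = 0 + 2ξ, giving ξ = 203 kmol.
Outlet amounts (n = n₀ + ν ξ):
  C: 286 − 1(203) = 83
  B: 772 − 1(203) = 569
  A: 0 + 2(203) = 406
Total out = 1058 kmol; y_C = 83 / 1058 = 0.07845.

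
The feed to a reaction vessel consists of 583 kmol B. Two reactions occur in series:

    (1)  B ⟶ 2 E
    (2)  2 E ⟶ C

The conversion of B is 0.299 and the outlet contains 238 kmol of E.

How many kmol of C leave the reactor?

55.3 kmol

Conversion of B: B consumed = 1ξ₁ = 0.299 × 583 → ξ₁ = 174.3 kmol.
E balance: n_E = 0 + 2ξ₁ − 2ξ₂ = 238 → ξ₂ = (2·174.3 − 238)/2 = 55.32 kmol.
Outlet amounts (n = n₀ + Σ ν·ξ):
  B: 583 − 1(174.3) = 408.7
  E: 0 + 2(174.3) − 2(55.32) = 238
  C: 0 + 1(55.32) = 55.32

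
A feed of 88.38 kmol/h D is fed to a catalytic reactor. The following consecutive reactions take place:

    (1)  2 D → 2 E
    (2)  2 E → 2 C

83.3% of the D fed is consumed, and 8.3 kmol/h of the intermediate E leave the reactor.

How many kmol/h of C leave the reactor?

Conversion of D: D consumed = 2ξ₁ = 0.833 × 88.38 → ξ₁ = 36.81 kmol/h.
E balance: n_E = 0 + 2ξ₁ − 2ξ₂ = 8.3 → ξ₂ = (2·36.81 − 8.3)/2 = 32.66 kmol/h.
Outlet amounts (n = n₀ + Σ ν·ξ):
  D: 88.38 − 2(36.81) = 14.76
  E: 0 + 2(36.81) − 2(32.66) = 8.3
  C: 0 + 2(32.66) = 65.32

65.3 kmol/h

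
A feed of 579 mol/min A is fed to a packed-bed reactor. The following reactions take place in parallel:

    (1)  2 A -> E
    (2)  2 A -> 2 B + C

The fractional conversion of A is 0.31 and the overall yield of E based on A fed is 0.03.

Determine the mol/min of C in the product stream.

72.4 mol/min

Yield of E: 1ξ₁ / 579 = 0.03 → ξ₁ = 17.37 mol/min.
Conversion of A: 2ξ₁ + 2ξ₂ = 0.31 × 579 = 179.5 → ξ₂ = 72.38 mol/min.
Outlet amounts (n = n₀ + Σ ν·ξ):
  A: 579 − 2(17.37) − 2(72.38) = 399.5
  E: 0 + 1(17.37) = 17.37
  B: 0 + 2(72.38) = 144.8
  C: 0 + 1(72.38) = 72.38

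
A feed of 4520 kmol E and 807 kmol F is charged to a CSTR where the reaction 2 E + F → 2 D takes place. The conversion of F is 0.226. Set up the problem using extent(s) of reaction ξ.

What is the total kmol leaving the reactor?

F reacted = 0.226 × 807 = 182.4 kmol; ν_F = −1, so ξ = 182.4/1 = 182.4 kmol.
Outlet amounts (n = n₀ + ν ξ):
  E: 4520 − 2(182.4) = 4155
  F: 807 − 1(182.4) = 624.6
  D: 0 + 2(182.4) = 364.8
Total out = 4155 + 624.6 + 364.8 = 5145 kmol.

5140 kmol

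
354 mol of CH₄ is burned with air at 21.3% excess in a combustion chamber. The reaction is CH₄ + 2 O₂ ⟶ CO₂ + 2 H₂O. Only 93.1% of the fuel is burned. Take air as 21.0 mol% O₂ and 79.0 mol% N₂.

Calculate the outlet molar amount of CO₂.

Stoichiometric O₂ = 2 × 354 = 708 mol; O₂ fed = 708 × 1.213 = 858.8 mol.
N₂ fed = 858.8 × 79/21 = 3231 mol.
Fuel reacted = 0.931 × 354 → ξ = 329.6 mol.
Outlet (n = n₀ + ν ξ):
  CH₄: 354 − 1(329.6) = 24.43
  O₂: 858.8 − 2(329.6) = 199.7
  N₂: 3231 (inert)
  CO₂: 0 + 1(329.6) = 329.6
  H₂O: 0 + 2(329.6) = 659.1

330 mol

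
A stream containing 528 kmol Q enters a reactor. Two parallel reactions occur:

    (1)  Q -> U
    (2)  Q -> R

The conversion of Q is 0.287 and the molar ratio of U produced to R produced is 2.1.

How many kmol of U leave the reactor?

Conversion of Q: Q consumed = 0.287 × 528 = 151.5 kmol = 1ξ₁ + 1ξ₂.
Selectivity: 1ξ₁ / (1ξ₂) = 2.1 → ξ₁ = 2.1 ξ₂.
Substitute: (1·2.1 + 1) ξ₂ = 151.5 → ξ₂ = 48.88 kmol, ξ₁ = 102.7 kmol.
Outlet amounts (n = n₀ + Σ ν·ξ):
  Q: 528 − 1(102.7) − 1(48.88) = 376.5
  U: 0 + 1(102.7) = 102.7
  R: 0 + 1(48.88) = 48.88

103 kmol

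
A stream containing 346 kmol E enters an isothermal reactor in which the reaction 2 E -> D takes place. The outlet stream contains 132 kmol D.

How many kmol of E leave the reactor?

82 kmol

For D: n = n₀ + 1ξ → 132 = 0 + 1ξ, giving ξ = 132 kmol.
Outlet amounts (n = n₀ + ν ξ):
  E: 346 − 2(132) = 82
  D: 0 + 1(132) = 132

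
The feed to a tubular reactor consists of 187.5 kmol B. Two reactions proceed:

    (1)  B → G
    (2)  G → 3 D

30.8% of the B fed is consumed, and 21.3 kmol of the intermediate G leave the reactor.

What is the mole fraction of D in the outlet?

0.42

Conversion of B: B consumed = 1ξ₁ = 0.308 × 187.5 → ξ₁ = 57.75 kmol.
G balance: n_G = 0 + 1ξ₁ − 1ξ₂ = 21.3 → ξ₂ = (1·57.75 − 21.3)/1 = 36.45 kmol.
Outlet amounts (n = n₀ + Σ ν·ξ):
  B: 187.5 − 1(57.75) = 129.8
  G: 0 + 1(57.75) − 1(36.45) = 21.3
  D: 0 + 3(36.45) = 109.4
Total out = 260.4 kmol; y_D = 109.4 / 260.4 = 0.4199.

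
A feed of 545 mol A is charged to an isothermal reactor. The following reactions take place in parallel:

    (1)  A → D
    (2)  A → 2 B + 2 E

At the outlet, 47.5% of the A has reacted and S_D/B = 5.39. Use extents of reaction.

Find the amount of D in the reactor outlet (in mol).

Conversion of A: A consumed = 0.475 × 545 = 258.9 mol = 1ξ₁ + 1ξ₂.
Selectivity: 1ξ₁ / (2ξ₂) = 5.39 → ξ₁ = 10.78 ξ₂.
Substitute: (1·10.78 + 1) ξ₂ = 258.9 → ξ₂ = 21.98 mol, ξ₁ = 236.9 mol.
Outlet amounts (n = n₀ + Σ ν·ξ):
  A: 545 − 1(236.9) − 1(21.98) = 286.1
  D: 0 + 1(236.9) = 236.9
  B: 0 + 2(21.98) = 43.95
  E: 0 + 2(21.98) = 43.95

237 mol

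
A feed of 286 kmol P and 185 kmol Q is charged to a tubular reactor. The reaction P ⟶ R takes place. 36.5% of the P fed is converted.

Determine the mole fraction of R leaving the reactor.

P reacted = 0.365 × 286 = 104.4 kmol; ν_P = −1, so ξ = 104.4/1 = 104.4 kmol.
Outlet amounts (n = n₀ + ν ξ):
  P: 286 − 1(104.4) = 181.6
  R: 0 + 1(104.4) = 104.4
  Q: 185 (inert)
Total out = 471 kmol; y_R = 104.4 / 471 = 0.2216.

0.222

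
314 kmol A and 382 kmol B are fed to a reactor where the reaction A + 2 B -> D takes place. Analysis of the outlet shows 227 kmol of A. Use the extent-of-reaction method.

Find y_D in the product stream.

For A: n = n₀ − 1ξ → 227 = 314 − 1ξ, giving ξ = 87 kmol.
Outlet amounts (n = n₀ + ν ξ):
  A: 314 − 1(87) = 227
  B: 382 − 2(87) = 208
  D: 0 + 1(87) = 87
Total out = 522 kmol; y_D = 87 / 522 = 0.1667.

0.167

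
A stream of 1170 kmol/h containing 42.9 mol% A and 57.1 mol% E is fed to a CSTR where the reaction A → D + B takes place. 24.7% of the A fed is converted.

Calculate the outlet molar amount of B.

124 kmol/h

A reacted = 0.247 × 501.9 = 124 kmol/h; ν_A = −1, so ξ = 124/1 = 124 kmol/h.
Outlet amounts (n = n₀ + ν ξ):
  A: 501.9 − 1(124) = 378
  D: 0 + 1(124) = 124
  B: 0 + 1(124) = 124
  E: 668.1 (inert)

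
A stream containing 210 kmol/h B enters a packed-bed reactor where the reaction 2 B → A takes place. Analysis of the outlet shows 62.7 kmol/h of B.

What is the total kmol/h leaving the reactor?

For B: n = n₀ − 2ξ → 62.7 = 210 − 2ξ, giving ξ = 73.65 kmol/h.
Outlet amounts (n = n₀ + ν ξ):
  B: 210 − 2(73.65) = 62.7
  A: 0 + 1(73.65) = 73.65
Total out = 62.7 + 73.65 = 136.3 kmol/h.

136 kmol/h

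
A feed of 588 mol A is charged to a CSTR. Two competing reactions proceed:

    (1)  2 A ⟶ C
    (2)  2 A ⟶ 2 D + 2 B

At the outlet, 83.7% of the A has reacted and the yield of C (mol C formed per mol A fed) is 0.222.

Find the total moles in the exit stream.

Yield of C: 1ξ₁ / 588 = 0.222 → ξ₁ = 130.5 mol.
Conversion of A: 2ξ₁ + 2ξ₂ = 0.837 × 588 = 492.2 → ξ₂ = 115.5 mol.
Outlet amounts (n = n₀ + Σ ν·ξ):
  A: 588 − 2(130.5) − 2(115.5) = 95.84
  C: 0 + 1(130.5) = 130.5
  D: 0 + 2(115.5) = 231.1
  B: 0 + 2(115.5) = 231.1
Total out = 95.84 + 130.5 + 231.1 + 231.1 = 688.5 mol.

689 mol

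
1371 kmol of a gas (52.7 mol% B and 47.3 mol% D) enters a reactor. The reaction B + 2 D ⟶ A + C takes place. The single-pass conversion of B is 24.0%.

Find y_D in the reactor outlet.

B reacted = 0.24 × 722.5 = 173.4 kmol; ν_B = −1, so ξ = 173.4/1 = 173.4 kmol.
Outlet amounts (n = n₀ + ν ξ):
  B: 722.5 − 1(173.4) = 549.1
  D: 648.5 − 2(173.4) = 301.7
  A: 0 + 1(173.4) = 173.4
  C: 0 + 1(173.4) = 173.4
Total out = 1198 kmol; y_D = 301.7 / 1198 = 0.2519.

0.252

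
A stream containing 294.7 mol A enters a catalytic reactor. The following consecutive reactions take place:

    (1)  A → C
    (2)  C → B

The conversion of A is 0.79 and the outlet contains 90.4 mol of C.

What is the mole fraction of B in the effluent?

Conversion of A: A consumed = 1ξ₁ = 0.79 × 294.7 → ξ₁ = 232.8 mol.
C balance: n_C = 0 + 1ξ₁ − 1ξ₂ = 90.4 → ξ₂ = (1·232.8 − 90.4)/1 = 142.4 mol.
Outlet amounts (n = n₀ + Σ ν·ξ):
  A: 294.7 − 1(232.8) = 61.89
  C: 0 + 1(232.8) − 1(142.4) = 90.4
  B: 0 + 1(142.4) = 142.4
Total out = 294.7 mol; y_B = 142.4 / 294.7 = 0.4832.

0.483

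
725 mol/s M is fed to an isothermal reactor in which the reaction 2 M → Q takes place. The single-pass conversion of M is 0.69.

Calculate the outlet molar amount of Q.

250 mol/s

M reacted = 0.69 × 725 = 500.2 mol/s; ν_M = −2, so ξ = 500.2/2 = 250.1 mol/s.
Outlet amounts (n = n₀ + ν ξ):
  M: 725 − 2(250.1) = 224.8
  Q: 0 + 1(250.1) = 250.1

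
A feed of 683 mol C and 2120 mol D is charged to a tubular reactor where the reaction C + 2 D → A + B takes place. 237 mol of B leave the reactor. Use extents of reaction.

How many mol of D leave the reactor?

1650 mol

For B: n = n₀ + 1ξ → 237 = 0 + 1ξ, giving ξ = 237 mol.
Outlet amounts (n = n₀ + ν ξ):
  C: 683 − 1(237) = 446
  D: 2120 − 2(237) = 1646
  A: 0 + 1(237) = 237
  B: 0 + 1(237) = 237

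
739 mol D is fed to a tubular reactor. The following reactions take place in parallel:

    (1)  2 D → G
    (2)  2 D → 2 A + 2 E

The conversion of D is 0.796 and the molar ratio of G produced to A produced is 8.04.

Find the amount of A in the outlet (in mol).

Conversion of D: D consumed = 0.796 × 739 = 588.2 mol = 2ξ₁ + 2ξ₂.
Selectivity: 1ξ₁ / (2ξ₂) = 8.04 → ξ₁ = 16.08 ξ₂.
Substitute: (2·16.08 + 2) ξ₂ = 588.2 → ξ₂ = 17.22 mol, ξ₁ = 276.9 mol.
Outlet amounts (n = n₀ + Σ ν·ξ):
  D: 739 − 2(276.9) − 2(17.22) = 150.8
  G: 0 + 1(276.9) = 276.9
  A: 0 + 2(17.22) = 34.44
  E: 0 + 2(17.22) = 34.44

34.4 mol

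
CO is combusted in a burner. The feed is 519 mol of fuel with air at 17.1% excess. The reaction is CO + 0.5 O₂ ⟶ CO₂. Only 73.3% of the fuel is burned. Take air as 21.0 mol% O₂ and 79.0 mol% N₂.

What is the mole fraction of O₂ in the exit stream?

Stoichiometric O₂ = 0.5 × 519 = 259.5 mol; O₂ fed = 259.5 × 1.171 = 303.9 mol.
N₂ fed = 303.9 × 79/21 = 1143 mol.
Fuel reacted = 0.733 × 519 → ξ = 380.4 mol.
Outlet (n = n₀ + ν ξ):
  CO: 519 − 1(380.4) = 138.6
  O₂: 303.9 − 0.5(380.4) = 113.7
  N₂: 1143 (inert)
  CO₂: 0 + 1(380.4) = 380.4
Total out = 1776 mol; y_O₂ = 113.7 / 1776 = 0.06401.

0.064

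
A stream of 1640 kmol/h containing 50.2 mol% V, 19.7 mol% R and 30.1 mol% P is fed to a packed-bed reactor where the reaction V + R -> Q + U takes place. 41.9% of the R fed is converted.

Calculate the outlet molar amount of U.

135 kmol/h

R reacted = 0.419 × 323.1 = 135.4 kmol/h; ν_R = −1, so ξ = 135.4/1 = 135.4 kmol/h.
Outlet amounts (n = n₀ + ν ξ):
  V: 823.3 − 1(135.4) = 687.9
  R: 323.1 − 1(135.4) = 187.7
  Q: 0 + 1(135.4) = 135.4
  U: 0 + 1(135.4) = 135.4
  P: 493.6 (inert)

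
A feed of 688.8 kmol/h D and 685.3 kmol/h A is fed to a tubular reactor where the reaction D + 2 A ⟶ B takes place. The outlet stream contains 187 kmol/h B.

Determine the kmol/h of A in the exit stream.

For B: n = n₀ + 1ξ → 187 = 0 + 1ξ, giving ξ = 187 kmol/h.
Outlet amounts (n = n₀ + ν ξ):
  D: 688.8 − 1(187) = 501.8
  A: 685.3 − 2(187) = 311.3
  B: 0 + 1(187) = 187

311 kmol/h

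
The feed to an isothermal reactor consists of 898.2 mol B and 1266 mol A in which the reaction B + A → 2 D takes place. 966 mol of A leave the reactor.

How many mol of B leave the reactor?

For A: n = n₀ − 1ξ → 966 = 1266 − 1ξ, giving ξ = 300 mol.
Outlet amounts (n = n₀ + ν ξ):
  B: 898.2 − 1(300) = 598.2
  A: 1266 − 1(300) = 966
  D: 0 + 2(300) = 600

598 mol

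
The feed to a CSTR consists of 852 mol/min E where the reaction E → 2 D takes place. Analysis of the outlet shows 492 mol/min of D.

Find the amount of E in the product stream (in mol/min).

For D: n = n₀ + 2ξ → 492 = 0 + 2ξ, giving ξ = 246 mol/min.
Outlet amounts (n = n₀ + ν ξ):
  E: 852 − 1(246) = 606
  D: 0 + 2(246) = 492

606 mol/min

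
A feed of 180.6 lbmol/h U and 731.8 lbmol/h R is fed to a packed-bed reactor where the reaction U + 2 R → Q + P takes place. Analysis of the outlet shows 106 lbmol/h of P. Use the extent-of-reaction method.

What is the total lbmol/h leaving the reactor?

806 lbmol/h

For P: n = n₀ + 1ξ → 106 = 0 + 1ξ, giving ξ = 106 lbmol/h.
Outlet amounts (n = n₀ + ν ξ):
  U: 180.6 − 1(106) = 74.6
  R: 731.8 − 2(106) = 519.8
  Q: 0 + 1(106) = 106
  P: 0 + 1(106) = 106
Total out = 74.6 + 519.8 + 106 + 106 = 806.4 lbmol/h.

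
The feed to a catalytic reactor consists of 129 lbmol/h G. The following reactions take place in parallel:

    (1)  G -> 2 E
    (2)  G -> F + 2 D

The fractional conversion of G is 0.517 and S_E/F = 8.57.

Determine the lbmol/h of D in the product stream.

Conversion of G: G consumed = 0.517 × 129 = 66.69 lbmol/h = 1ξ₁ + 1ξ₂.
Selectivity: 2ξ₁ / (1ξ₂) = 8.57 → ξ₁ = 4.285 ξ₂.
Substitute: (1·4.285 + 1) ξ₂ = 66.69 → ξ₂ = 12.62 lbmol/h, ξ₁ = 54.07 lbmol/h.
Outlet amounts (n = n₀ + Σ ν·ξ):
  G: 129 − 1(54.07) − 1(12.62) = 62.31
  E: 0 + 2(54.07) = 108.1
  F: 0 + 1(12.62) = 12.62
  D: 0 + 2(12.62) = 25.24

25.2 lbmol/h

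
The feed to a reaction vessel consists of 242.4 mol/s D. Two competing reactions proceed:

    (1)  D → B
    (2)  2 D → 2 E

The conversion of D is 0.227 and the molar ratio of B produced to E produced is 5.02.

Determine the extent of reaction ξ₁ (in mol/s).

Conversion of D: D consumed = 0.227 × 242.4 = 55.02 mol/s = 1ξ₁ + 2ξ₂.
Selectivity: 1ξ₁ / (2ξ₂) = 5.02 → ξ₁ = 10.04 ξ₂.
Substitute: (1·10.04 + 2) ξ₂ = 55.02 → ξ₂ = 4.57 mol/s, ξ₁ = 45.88 mol/s.
Outlet amounts (n = n₀ + Σ ν·ξ):
  D: 242.4 − 1(45.88) − 2(4.57) = 187.4
  B: 0 + 1(45.88) = 45.88
  E: 0 + 2(4.57) = 9.14

ξ₁ = 45.9 mol/s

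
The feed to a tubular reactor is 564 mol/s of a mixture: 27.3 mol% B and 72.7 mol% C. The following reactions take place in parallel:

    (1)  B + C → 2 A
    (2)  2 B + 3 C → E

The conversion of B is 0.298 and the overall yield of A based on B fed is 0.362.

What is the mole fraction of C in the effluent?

0.673

Yield of A: 2ξ₁ / 154 = 0.362 → ξ₁ = 27.87 mol/s.
Conversion of B: 1ξ₁ + 2ξ₂ = 0.298 × 154 = 45.88 → ξ₂ = 9.007 mol/s.
Outlet amounts (n = n₀ + Σ ν·ξ):
  B: 154 − 1(27.87) − 2(9.007) = 108.1
  C: 410 − 1(27.87) − 3(9.007) = 355.1
  A: 0 + 2(27.87) = 55.74
  E: 0 + 1(9.007) = 9.007
Total out = 528 mol/s; y_C = 355.1 / 528 = 0.6726.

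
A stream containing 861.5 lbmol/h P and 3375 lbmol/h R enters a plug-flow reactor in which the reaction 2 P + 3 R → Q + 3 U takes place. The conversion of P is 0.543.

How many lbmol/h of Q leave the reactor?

P reacted = 0.543 × 861.5 = 467.8 lbmol/h; ν_P = −2, so ξ = 467.8/2 = 233.9 lbmol/h.
Outlet amounts (n = n₀ + ν ξ):
  P: 861.5 − 2(233.9) = 393.7
  R: 3375 − 3(233.9) = 2673
  Q: 0 + 1(233.9) = 233.9
  U: 0 + 3(233.9) = 701.7

234 lbmol/h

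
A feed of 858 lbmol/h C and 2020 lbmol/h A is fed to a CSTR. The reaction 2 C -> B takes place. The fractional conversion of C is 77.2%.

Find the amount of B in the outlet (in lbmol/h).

331 lbmol/h

C reacted = 0.772 × 858 = 662.4 lbmol/h; ν_C = −2, so ξ = 662.4/2 = 331.2 lbmol/h.
Outlet amounts (n = n₀ + ν ξ):
  C: 858 − 2(331.2) = 195.6
  B: 0 + 1(331.2) = 331.2
  A: 2020 (inert)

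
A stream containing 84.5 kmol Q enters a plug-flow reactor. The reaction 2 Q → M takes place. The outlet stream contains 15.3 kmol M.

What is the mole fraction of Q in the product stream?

0.779

For M: n = n₀ + 1ξ → 15.3 = 0 + 1ξ, giving ξ = 15.3 kmol.
Outlet amounts (n = n₀ + ν ξ):
  Q: 84.5 − 2(15.3) = 53.9
  M: 0 + 1(15.3) = 15.3
Total out = 69.2 kmol; y_Q = 53.9 / 69.2 = 0.7789.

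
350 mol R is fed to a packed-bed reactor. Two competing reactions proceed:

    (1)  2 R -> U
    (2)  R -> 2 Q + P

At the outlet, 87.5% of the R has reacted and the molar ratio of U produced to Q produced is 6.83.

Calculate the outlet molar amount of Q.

21.6 mol

Conversion of R: R consumed = 0.875 × 350 = 306.2 mol = 2ξ₁ + 1ξ₂.
Selectivity: 1ξ₁ / (2ξ₂) = 6.83 → ξ₁ = 13.66 ξ₂.
Substitute: (2·13.66 + 1) ξ₂ = 306.2 → ξ₂ = 10.81 mol, ξ₁ = 147.7 mol.
Outlet amounts (n = n₀ + Σ ν·ξ):
  R: 350 − 2(147.7) − 1(10.81) = 43.75
  U: 0 + 1(147.7) = 147.7
  Q: 0 + 2(10.81) = 21.63
  P: 0 + 1(10.81) = 10.81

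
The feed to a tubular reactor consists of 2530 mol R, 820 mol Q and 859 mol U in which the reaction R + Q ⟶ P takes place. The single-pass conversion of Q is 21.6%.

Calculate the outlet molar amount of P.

177 mol

Q reacted = 0.216 × 820 = 177.1 mol; ν_Q = −1, so ξ = 177.1/1 = 177.1 mol.
Outlet amounts (n = n₀ + ν ξ):
  R: 2530 − 1(177.1) = 2353
  Q: 820 − 1(177.1) = 642.9
  P: 0 + 1(177.1) = 177.1
  U: 859 (inert)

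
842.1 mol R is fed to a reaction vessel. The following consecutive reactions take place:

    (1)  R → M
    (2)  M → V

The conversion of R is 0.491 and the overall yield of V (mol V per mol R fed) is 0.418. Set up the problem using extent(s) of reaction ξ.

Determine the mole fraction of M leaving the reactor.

Conversion of R: R consumed = 1ξ₁ = 0.491 × 842.1 → ξ₁ = 413.5 mol.
Yield of V: 1ξ₂ / 842.1 = 0.418 → ξ₂ = 352 mol.
Outlet amounts (n = n₀ + Σ ν·ξ):
  R: 842.1 − 1(413.5) = 428.6
  M: 0 + 1(413.5) − 1(352) = 61.47
  V: 0 + 1(352) = 352
Total out = 842.1 mol; y_M = 61.47 / 842.1 = 0.073.

0.073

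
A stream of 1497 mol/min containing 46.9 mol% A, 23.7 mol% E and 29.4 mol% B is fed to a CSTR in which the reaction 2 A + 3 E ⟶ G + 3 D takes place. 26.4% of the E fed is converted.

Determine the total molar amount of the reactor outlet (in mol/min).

E reacted = 0.264 × 354.8 = 93.66 mol/min; ν_E = −3, so ξ = 93.66/3 = 31.22 mol/min.
Outlet amounts (n = n₀ + ν ξ):
  A: 702.1 − 2(31.22) = 639.7
  E: 354.8 − 3(31.22) = 261.1
  G: 0 + 1(31.22) = 31.22
  D: 0 + 3(31.22) = 93.66
  B: 440.1 (inert)
Total out = 639.7 + 261.1 + 31.22 + 93.66 + 440.1 = 1466 mol/min.

1470 mol/min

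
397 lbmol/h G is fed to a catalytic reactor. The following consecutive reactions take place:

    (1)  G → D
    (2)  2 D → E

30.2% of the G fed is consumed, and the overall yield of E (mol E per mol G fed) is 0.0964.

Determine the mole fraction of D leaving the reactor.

Conversion of G: G consumed = 1ξ₁ = 0.302 × 397 → ξ₁ = 119.9 lbmol/h.
Yield of E: 1ξ₂ / 397 = 0.0964 → ξ₂ = 38.27 lbmol/h.
Outlet amounts (n = n₀ + Σ ν·ξ):
  G: 397 − 1(119.9) = 277.1
  D: 0 + 1(119.9) − 2(38.27) = 43.35
  E: 0 + 1(38.27) = 38.27
Total out = 358.7 lbmol/h; y_D = 43.35 / 358.7 = 0.1208.

0.121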